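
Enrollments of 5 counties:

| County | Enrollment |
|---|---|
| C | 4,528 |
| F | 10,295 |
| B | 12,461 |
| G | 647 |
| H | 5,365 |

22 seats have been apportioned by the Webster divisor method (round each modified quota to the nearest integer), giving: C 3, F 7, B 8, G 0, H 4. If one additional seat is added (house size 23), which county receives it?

B

Priority for the next seat is population ÷ (current seats + 0.5).
Priorities: C 1293.714, F 1372.667, B 1466.000, G 1294.000, H 1192.222.
Highest priority: B.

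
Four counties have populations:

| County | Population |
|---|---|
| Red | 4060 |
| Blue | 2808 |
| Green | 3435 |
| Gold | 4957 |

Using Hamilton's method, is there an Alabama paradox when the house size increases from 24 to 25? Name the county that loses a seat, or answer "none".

At 24 seats: Red 6, Blue 5, Green 5, Gold 8.
At 25 seats: Red 7, Blue 4, Green 6, Gold 8.
Blue drops from 5 to 4.

Blue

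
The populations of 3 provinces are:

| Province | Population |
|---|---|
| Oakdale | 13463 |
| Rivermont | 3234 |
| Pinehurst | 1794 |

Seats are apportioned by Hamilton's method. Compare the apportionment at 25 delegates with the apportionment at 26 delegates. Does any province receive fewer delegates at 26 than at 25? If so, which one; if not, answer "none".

At 25 seats: Oakdale 18, Rivermont 4, Pinehurst 3.
At 26 seats: Oakdale 19, Rivermont 5, Pinehurst 2.
Pinehurst drops from 3 to 2.

Pinehurst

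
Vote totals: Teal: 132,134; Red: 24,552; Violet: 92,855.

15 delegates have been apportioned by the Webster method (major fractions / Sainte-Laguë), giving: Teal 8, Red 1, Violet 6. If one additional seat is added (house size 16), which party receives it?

Red

Priority for the next seat is population ÷ (current seats + 0.5).
Priorities: Teal 15545.176, Red 16368.000, Violet 14285.385.
Highest priority: Red.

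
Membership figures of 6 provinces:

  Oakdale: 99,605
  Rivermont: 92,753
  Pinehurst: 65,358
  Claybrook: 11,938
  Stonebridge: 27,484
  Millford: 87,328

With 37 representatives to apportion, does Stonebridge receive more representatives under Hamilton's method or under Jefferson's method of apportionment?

Hamilton

Hamilton: Oakdale 10, Rivermont 9, Pinehurst 6, Claybrook 1, Stonebridge 3, Millford 8.
Jefferson: Oakdale 10, Rivermont 9, Pinehurst 6, Claybrook 1, Stonebridge 2, Millford 9.
Stonebridge gets 3 under Hamilton and 2 under Jefferson.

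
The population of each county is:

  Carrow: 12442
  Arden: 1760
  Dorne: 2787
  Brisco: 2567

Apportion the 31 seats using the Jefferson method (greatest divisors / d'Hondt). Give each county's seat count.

Standard divisor 19556/31 ≈ 630.839; standard quotas: Carrow 19.723, Arden 2.790, Dorne 4.418, Brisco 4.069.
Rounding down gives 19, 2, 4, 4 = 29 seats, so the divisor must be adjusted.
With modified divisor 590.73: modified quotas Carrow 21.062, Arden 2.979, Dorne 4.718, Brisco 4.345.
Rounding down: Carrow 21, Arden 2, Dorne 4, Brisco 4 (total 31).

Carrow 21, Arden 2, Dorne 4, Brisco 4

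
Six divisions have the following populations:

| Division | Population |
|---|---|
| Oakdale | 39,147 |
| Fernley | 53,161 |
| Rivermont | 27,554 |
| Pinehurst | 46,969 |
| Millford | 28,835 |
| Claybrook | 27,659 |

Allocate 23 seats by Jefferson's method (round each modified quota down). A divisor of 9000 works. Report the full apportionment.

With modified divisor 9000: modified quotas Oakdale 4.350, Fernley 5.907, Rivermont 3.062, Pinehurst 5.219, Millford 3.204, Claybrook 3.073.
Rounding down: Oakdale 4, Fernley 5, Rivermont 3, Pinehurst 5, Millford 3, Claybrook 3 (total 23).

Oakdale 4, Fernley 5, Rivermont 3, Pinehurst 5, Millford 3, Claybrook 3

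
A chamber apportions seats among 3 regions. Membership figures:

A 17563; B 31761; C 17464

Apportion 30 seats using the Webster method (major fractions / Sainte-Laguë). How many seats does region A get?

Standard divisor 66788/30 ≈ 2226.267; standard quotas: A 7.889, B 14.266, C 7.845.
Rounding to the nearest integer gives A 8, B 14, C 8 — total 30, matching the house size, so no adjustment is needed.
A receives 8.

8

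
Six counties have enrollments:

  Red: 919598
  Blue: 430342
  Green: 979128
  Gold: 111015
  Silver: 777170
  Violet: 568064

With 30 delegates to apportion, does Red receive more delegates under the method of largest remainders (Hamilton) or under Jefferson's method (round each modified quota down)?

Hamilton: Red 7, Blue 3, Green 8, Gold 1, Silver 6, Violet 5.
Jefferson: Red 8, Blue 3, Green 8, Gold 0, Silver 6, Violet 5.
Red gets 7 under Hamilton and 8 under Jefferson.

Jefferson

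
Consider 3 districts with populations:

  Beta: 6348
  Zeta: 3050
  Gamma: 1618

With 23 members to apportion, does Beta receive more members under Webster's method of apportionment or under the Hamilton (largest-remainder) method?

Webster

Webster: Beta 14, Zeta 6, Gamma 3.
Hamilton: Beta 13, Zeta 6, Gamma 4.
Beta gets 14 under Webster and 13 under Hamilton.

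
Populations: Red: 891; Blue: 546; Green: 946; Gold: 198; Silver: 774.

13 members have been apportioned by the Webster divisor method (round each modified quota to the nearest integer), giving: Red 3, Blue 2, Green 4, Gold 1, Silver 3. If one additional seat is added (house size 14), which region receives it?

Priority for the next seat is population ÷ (current seats + 0.5).
Priorities: Red 254.571, Blue 218.400, Green 210.222, Gold 132.000, Silver 221.143.
Highest priority: Red.

Red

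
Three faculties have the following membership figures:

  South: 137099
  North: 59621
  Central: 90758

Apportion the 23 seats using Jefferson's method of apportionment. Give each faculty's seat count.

South=11, North=5, Central=7

Standard divisor 287478/23 ≈ 12499.043; standard quotas: South 10.969, North 4.770, Central 7.261.
Rounding down gives 10, 4, 7 = 21 seats, so the divisor must be adjusted.
With modified divisor 11700: modified quotas South 11.718, North 5.096, Central 7.757.
Rounding down: South 11, North 5, Central 7 (total 23).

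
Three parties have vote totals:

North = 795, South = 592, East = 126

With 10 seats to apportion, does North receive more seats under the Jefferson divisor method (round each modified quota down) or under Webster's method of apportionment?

Jefferson

Jefferson: North 6, South 4, East 0.
Webster: North 5, South 4, East 1.
North gets 6 under Jefferson and 5 under Webster.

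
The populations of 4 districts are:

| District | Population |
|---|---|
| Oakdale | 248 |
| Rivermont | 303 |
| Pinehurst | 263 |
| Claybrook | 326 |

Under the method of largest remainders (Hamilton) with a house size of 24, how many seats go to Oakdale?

Standard divisor: 1140 ÷ 24 ≈ 47.5.
Standard quotas: Oakdale 5.221, Rivermont 6.379, Pinehurst 5.537, Claybrook 6.863.
Lower quotas: Oakdale 5, Rivermont 6, Pinehurst 5, Claybrook 6 (sum 22, leaving 2 seats).
Remainders in descending order: Claybrook 0.863, Pinehurst 0.537, Rivermont 0.379, Oakdale 0.221.
Largest remainders: Claybrook, Pinehurst receive the extra seats.
Oakdale receives 5.

5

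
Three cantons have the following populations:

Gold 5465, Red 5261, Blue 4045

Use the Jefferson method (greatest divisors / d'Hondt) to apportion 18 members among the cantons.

Standard divisor 14771/18 ≈ 820.611; standard quotas: Gold 6.660, Red 6.411, Blue 4.929.
Rounding down gives 6, 6, 4 = 16 seats, so the divisor must be adjusted.
With modified divisor 770: modified quotas Gold 7.097, Red 6.832, Blue 5.253.
Rounding down: Gold 7, Red 6, Blue 5 (total 18).

Gold 7, Red 6, Blue 5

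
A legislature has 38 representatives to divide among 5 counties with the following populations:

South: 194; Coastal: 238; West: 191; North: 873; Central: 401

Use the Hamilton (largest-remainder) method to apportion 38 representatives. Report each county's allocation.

Standard divisor: 1897 ÷ 38 ≈ 49.921.
Standard quotas: South 3.886, Coastal 4.768, West 3.826, North 17.488, Central 8.033.
Lower quotas: South 3, Coastal 4, West 3, North 17, Central 8 (sum 35, leaving 3 seats).
Remainders in descending order: South 0.886, West 0.826, Coastal 0.768, North 0.488, Central 0.033.
Largest remainders: South, West, Coastal receive the extra seats.

South 4, Coastal 5, West 4, North 17, Central 8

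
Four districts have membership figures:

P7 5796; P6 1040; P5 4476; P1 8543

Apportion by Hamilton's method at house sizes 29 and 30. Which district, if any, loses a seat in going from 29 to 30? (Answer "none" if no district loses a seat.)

P6

At 29 seats: P7 8, P6 2, P5 7, P1 12.
At 30 seats: P7 9, P6 1, P5 7, P1 13.
P6 drops from 2 to 1.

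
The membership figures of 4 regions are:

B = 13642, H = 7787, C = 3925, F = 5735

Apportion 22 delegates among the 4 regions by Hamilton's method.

B=10; H=5; C=3; F=4

Standard divisor: 31089 ÷ 22 ≈ 1413.136.
Standard quotas: B 9.6537, H 5.5104, C 2.7775, F 4.0583.
Lower quotas: B 9, H 5, C 2, F 4 (sum 20, leaving 2 seats).
Remainders in descending order: C 0.7775, B 0.6537, H 0.5104, F 0.0583.
The surplus seats go to C, B.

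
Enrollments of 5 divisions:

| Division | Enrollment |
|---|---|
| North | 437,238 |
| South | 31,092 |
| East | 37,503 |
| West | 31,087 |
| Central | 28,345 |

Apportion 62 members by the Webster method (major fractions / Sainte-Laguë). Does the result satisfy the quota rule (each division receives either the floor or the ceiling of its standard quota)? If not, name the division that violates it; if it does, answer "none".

North

Standard quotas: North 47.958, South 3.410, East 4.113, West 3.410, Central 3.109.
Webster allocation: North 49, South 3, East 4, West 3, Central 3.
North has quota 47.958 (lower 47, upper 48) but receives 49 — outside the quota interval.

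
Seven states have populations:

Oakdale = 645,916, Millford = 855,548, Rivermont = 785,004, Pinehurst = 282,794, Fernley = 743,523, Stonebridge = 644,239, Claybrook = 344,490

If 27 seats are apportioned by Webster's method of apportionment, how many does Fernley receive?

5

Standard divisor 4301514/27 ≈ 159315.333; standard quotas: Oakdale 4.054, Millford 5.370, Rivermont 4.927, Pinehurst 1.775, Fernley 4.667, Stonebridge 4.044, Claybrook 2.162.
Rounding to the nearest integer gives Oakdale 4, Millford 5, Rivermont 5, Pinehurst 2, Fernley 5, Stonebridge 4, Claybrook 2 — total 27, matching the house size, so no adjustment is needed.
Fernley receives 5.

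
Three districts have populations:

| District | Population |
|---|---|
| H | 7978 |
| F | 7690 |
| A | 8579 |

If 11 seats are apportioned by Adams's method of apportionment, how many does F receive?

Standard divisor 24247/11 ≈ 2204.273; standard quotas: H 3.619, F 3.489, A 3.892.
Rounding up gives 4, 4, 4 = 12 seats, so the divisor must be adjusted.
With modified divisor 2600: modified quotas H 3.068, F 2.958, A 3.300.
Rounding up: H 4, F 3, A 4 (total 11).
F receives 3.

3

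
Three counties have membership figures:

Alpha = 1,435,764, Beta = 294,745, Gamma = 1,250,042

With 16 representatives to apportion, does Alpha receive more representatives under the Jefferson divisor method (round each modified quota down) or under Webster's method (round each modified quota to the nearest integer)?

Jefferson: Alpha 8, Beta 1, Gamma 7.
Webster: Alpha 7, Beta 2, Gamma 7.
Alpha gets 8 under Jefferson and 7 under Webster.

Jefferson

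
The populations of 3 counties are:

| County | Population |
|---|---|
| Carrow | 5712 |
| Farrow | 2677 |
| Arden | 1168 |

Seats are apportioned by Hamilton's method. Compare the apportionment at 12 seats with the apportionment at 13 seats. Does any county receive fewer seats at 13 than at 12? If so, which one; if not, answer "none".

At 12 seats: Carrow 7, Farrow 3, Arden 2.
At 13 seats: Carrow 8, Farrow 4, Arden 1.
Arden drops from 2 to 1.

Arden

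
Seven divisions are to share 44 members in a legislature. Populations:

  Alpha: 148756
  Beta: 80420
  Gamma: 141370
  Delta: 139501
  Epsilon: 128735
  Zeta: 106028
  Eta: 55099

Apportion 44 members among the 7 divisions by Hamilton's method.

Standard divisor: 799909 ÷ 44 ≈ 18179.75.
Standard quotas: Alpha 8.1825, Beta 4.4236, Gamma 7.7762, Delta 7.6734, Epsilon 7.0812, Zeta 5.8322, Eta 3.0308.
Lower quotas: Alpha 8, Beta 4, Gamma 7, Delta 7, Epsilon 7, Zeta 5, Eta 3 (sum 41, leaving 3 seats).
Remainders in descending order: Zeta 0.8322, Gamma 0.7762, Delta 0.6734, Beta 0.4236, Alpha 0.1825, Epsilon 0.0812, Eta 0.0308.
The surplus seats go to Zeta, Gamma, Delta.

Alpha 8, Beta 4, Gamma 8, Delta 8, Epsilon 7, Zeta 6, Eta 3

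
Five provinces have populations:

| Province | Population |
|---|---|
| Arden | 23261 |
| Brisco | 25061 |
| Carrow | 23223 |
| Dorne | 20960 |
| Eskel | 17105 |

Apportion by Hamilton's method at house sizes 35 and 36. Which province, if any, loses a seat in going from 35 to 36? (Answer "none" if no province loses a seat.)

At 35 seats: Arden 7, Brisco 8, Carrow 7, Dorne 7, Eskel 6.
At 36 seats: Arden 8, Brisco 8, Carrow 8, Dorne 7, Eskel 5.
Eskel drops from 6 to 5.

Eskel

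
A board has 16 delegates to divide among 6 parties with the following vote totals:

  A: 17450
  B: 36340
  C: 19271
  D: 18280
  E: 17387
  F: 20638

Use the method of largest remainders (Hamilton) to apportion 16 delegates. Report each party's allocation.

A 2, B 5, C 2, D 2, E 2, F 3

The standard divisor is 129366/16 ≈ 8085.375.
Standard quotas: A 2.1582, B 4.4945, C 2.3834, D 2.2609, E 2.1504, F 2.5525.
Lower quotas: A 2, B 4, C 2, D 2, E 2, F 2 (sum 14, leaving 2 seats).
Remainders in descending order: F 0.5525, B 0.4945, C 0.3834, D 0.2609, A 0.1582, E 0.1504.
Largest remainders: F, B receive the extra seats.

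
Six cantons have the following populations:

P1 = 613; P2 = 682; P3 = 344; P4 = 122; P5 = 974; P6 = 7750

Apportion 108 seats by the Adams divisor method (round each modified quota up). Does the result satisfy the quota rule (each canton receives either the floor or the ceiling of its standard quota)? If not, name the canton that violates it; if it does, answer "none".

P6

Standard quotas: P1 6.314, P2 7.025, P3 3.543, P4 1.257, P5 10.033, P6 79.828.
Adams allocation: P1 7, P2 7, P3 4, P4 2, P5 10, P6 78.
P6 has quota 79.828 (lower 79, upper 80) but receives 78 — outside the quota interval.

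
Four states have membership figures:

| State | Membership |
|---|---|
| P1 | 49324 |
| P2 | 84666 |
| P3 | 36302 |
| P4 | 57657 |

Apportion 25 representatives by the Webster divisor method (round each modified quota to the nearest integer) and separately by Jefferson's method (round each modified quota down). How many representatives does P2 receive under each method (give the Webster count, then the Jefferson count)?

Webster: P1 6, P2 9, P3 4, P4 6.
Jefferson: P1 5, P2 10, P3 4, P4 6.
P2 gets 9 under Webster and 10 under Jefferson.

9 and 10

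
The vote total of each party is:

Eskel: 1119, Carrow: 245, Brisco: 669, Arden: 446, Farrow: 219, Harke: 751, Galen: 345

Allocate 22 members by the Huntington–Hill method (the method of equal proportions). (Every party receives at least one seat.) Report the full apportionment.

With divisor 173: modified quotas Eskel 6.468, Carrow 1.416, Brisco 3.867, Arden 2.578, Farrow 1.266, Harke 4.341, Galen 1.994.
Geometric-mean thresholds: Eskel √(6·7)=6.481, Carrow √(1·2)=1.414, Brisco √(3·4)=3.464, Arden √(2·3)=2.449, Farrow √(1·2)=1.414, Harke √(4·5)=4.472, Galen √(1·2)=1.414.
Each quota rounded against its threshold gives Eskel 6, Carrow 2, Brisco 4, Arden 3, Farrow 1, Harke 4, Galen 2 (total 22).

Eskel 6, Carrow 2, Brisco 4, Arden 3, Farrow 1, Harke 4, Galen 2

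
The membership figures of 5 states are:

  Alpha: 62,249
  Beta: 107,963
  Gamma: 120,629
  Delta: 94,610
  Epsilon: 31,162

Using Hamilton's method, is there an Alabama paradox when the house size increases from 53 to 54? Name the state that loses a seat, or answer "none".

At 53 seats: Alpha 8, Beta 14, Gamma 15, Delta 12, Epsilon 4.
At 54 seats: Alpha 8, Beta 14, Gamma 16, Delta 12, Epsilon 4.
No state's allocation decreased.

none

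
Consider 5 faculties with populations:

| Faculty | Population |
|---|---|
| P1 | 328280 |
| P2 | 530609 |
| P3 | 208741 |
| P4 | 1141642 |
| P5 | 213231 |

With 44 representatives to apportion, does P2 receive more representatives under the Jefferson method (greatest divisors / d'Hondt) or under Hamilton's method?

Jefferson: P1 6, P2 10, P3 3, P4 21, P5 4.
Hamilton: P1 6, P2 9, P3 4, P4 21, P5 4.
P2 gets 10 under Jefferson and 9 under Hamilton.

Jefferson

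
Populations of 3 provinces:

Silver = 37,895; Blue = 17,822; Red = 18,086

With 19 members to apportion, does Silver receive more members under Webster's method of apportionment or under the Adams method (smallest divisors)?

Webster

Webster: Silver 10, Blue 4, Red 5.
Adams: Silver 9, Blue 5, Red 5.
Silver gets 10 under Webster and 9 under Adams.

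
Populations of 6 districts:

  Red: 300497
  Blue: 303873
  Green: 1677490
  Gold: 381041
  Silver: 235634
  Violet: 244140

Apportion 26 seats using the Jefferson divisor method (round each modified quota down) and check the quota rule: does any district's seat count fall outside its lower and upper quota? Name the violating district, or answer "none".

Standard quotas: Red 2.486, Blue 2.514, Green 13.878, Gold 3.152, Silver 1.949, Violet 2.020.
Jefferson allocation: Red 2, Blue 2, Green 15, Gold 3, Silver 2, Violet 2.
Green has quota 13.878 (lower 13, upper 14) but receives 15 — outside the quota interval.

Green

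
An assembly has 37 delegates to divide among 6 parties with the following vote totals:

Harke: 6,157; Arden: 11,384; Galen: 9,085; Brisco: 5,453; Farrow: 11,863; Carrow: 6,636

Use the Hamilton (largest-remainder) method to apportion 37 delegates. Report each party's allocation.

Harke 4, Arden 8, Galen 7, Brisco 4, Farrow 9, Carrow 5

The standard divisor is 50578/37 ≈ 1366.973.
Standard quotas: Harke 4.5041, Arden 8.3279, Galen 6.6461, Brisco 3.9891, Farrow 8.6783, Carrow 4.8545.
Lower quotas: Harke 4, Arden 8, Galen 6, Brisco 3, Farrow 8, Carrow 4 (sum 33, leaving 4 seats).
Remainders in descending order: Brisco 0.9891, Carrow 0.8545, Farrow 0.6783, Galen 0.6461, Harke 0.5041, Arden 0.3279.
Largest remainders: Brisco, Carrow, Farrow, Galen receive the extra seats.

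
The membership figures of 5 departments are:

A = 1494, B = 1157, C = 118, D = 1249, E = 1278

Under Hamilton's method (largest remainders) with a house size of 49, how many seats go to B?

Standard divisor: 5296 ÷ 49 ≈ 108.082.
Standard quotas: A 13.823, B 10.705, C 1.092, D 11.556, E 11.824.
Lower quotas: A 13, B 10, C 1, D 11, E 11 (sum 46, leaving 3 seats).
Remainders in descending order: E 0.824, A 0.823, B 0.705, D 0.556, C 0.092.
The surplus seats go to E, A, B.
B receives 11.

11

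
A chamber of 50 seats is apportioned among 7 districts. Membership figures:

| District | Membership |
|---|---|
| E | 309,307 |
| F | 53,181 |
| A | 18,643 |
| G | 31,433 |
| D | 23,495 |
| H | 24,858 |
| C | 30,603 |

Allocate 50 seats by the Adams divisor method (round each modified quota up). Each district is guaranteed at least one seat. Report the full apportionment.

Standard divisor 491520/50 ≈ 9830.4; standard quotas: E 31.464, F 5.410, A 1.896, G 3.198, D 2.390, H 2.529, C 3.113.
Rounding up gives 32, 6, 2, 4, 3, 3, 4 = 54 seats, so the divisor must be adjusted.
With modified divisor 10560: modified quotas E 29.290, F 5.036, A 1.765, G 2.977, D 2.225, H 2.354, C 2.898.
Rounding up: E 30, F 6, A 2, G 3, D 3, H 3, C 3 (total 50).

E: 30, F: 6, A: 2, G: 3, D: 3, H: 3, C: 3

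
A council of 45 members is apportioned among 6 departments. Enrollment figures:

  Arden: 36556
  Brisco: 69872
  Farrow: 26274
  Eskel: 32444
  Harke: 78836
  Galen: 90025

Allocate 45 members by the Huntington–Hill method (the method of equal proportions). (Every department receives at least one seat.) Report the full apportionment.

Arden 5; Brisco 9; Farrow 4; Eskel 4; Harke 11; Galen 12

With divisor 7441: modified quotas Arden 4.913, Brisco 9.390, Farrow 3.531, Eskel 4.360, Harke 10.595, Galen 12.099.
Geometric-mean thresholds: Arden √(4·5)=4.472, Brisco √(9·10)=9.487, Farrow √(3·4)=3.464, Eskel √(4·5)=4.472, Harke √(10·11)=10.488, Galen √(12·13)=12.490.
Each quota rounded against its threshold gives Arden 5, Brisco 9, Farrow 4, Eskel 4, Harke 11, Galen 12 (total 45).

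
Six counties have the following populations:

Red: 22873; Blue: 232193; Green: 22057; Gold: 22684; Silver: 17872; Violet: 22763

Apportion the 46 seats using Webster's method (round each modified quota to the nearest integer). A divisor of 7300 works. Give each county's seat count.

With modified divisor 7300: modified quotas Red 3.133, Blue 31.807, Green 3.022, Gold 3.107, Silver 2.448, Violet 3.118.
Rounding to the nearest integer: Red 3, Blue 32, Green 3, Gold 3, Silver 2, Violet 3 (total 46).

Red 3; Blue 32; Green 3; Gold 3; Silver 2; Violet 3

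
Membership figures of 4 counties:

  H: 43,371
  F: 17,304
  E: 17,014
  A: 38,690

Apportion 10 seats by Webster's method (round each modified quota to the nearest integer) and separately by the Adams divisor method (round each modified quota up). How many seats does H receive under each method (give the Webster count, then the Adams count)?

4 and 3

Webster: H 4, F 2, E 1, A 3.
Adams: H 3, F 2, E 2, A 3.
H gets 4 under Webster and 3 under Adams.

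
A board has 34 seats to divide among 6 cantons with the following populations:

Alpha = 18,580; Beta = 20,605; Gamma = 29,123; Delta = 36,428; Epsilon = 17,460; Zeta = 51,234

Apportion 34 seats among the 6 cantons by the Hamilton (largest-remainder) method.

Total 173430; standard divisor 173430/34 ≈ 5100.882.
Standard quotas: Alpha 3.6425, Beta 4.0395, Gamma 5.7094, Delta 7.1415, Epsilon 3.4229, Zeta 10.0441.
Lower quotas: Alpha 3, Beta 4, Gamma 5, Delta 7, Epsilon 3, Zeta 10 (sum 32, leaving 2 seats).
Remainders in descending order: Gamma 0.7094, Alpha 0.6425, Epsilon 0.4229, Delta 0.1415, Zeta 0.0441, Beta 0.0395.
Largest remainders: Gamma, Alpha receive the extra seats.

Alpha 4, Beta 4, Gamma 6, Delta 7, Epsilon 3, Zeta 10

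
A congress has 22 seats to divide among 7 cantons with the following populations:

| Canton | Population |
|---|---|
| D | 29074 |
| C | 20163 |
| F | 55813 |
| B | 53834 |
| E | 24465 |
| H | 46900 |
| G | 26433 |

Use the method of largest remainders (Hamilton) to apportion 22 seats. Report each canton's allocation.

The standard divisor is 256682/22 ≈ 11667.364.
Standard quotas: D 2.4919, C 1.7282, F 4.7837, B 4.6141, E 2.0969, H 4.0198, G 2.2656.
Lower quotas: D 2, C 1, F 4, B 4, E 2, H 4, G 2 (sum 19, leaving 3 seats).
Remainders in descending order: F 0.7837, C 0.7282, B 0.6141, D 0.4919, G 0.2656, E 0.0969, H 0.0198.
The surplus seats go to F, C, B.

D 2, C 2, F 5, B 5, E 2, H 4, G 2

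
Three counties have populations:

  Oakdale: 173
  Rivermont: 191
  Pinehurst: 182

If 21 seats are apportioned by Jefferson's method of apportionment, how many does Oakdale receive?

7

Standard divisor 546/21 ≈ 26; standard quotas: Oakdale 6.654, Rivermont 7.346, Pinehurst 7.000.
Rounding down gives 6, 7, 7 = 20 seats, so the divisor must be adjusted.
With modified divisor 24: modified quotas Oakdale 7.208, Rivermont 7.958, Pinehurst 7.583.
Rounding down: Oakdale 7, Rivermont 7, Pinehurst 7 (total 21).
Oakdale receives 7.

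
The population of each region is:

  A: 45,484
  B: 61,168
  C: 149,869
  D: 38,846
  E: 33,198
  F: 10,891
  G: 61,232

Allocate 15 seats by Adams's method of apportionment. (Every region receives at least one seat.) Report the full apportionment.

Standard divisor 400688/15 ≈ 26712.533; standard quotas: A 1.703, B 2.290, C 5.610, D 1.454, E 1.243, F 0.408, G 2.292.
Rounding up gives 2, 3, 6, 2, 2, 1, 3 = 19 seats, so the divisor must be adjusted.
With modified divisor 35300: modified quotas A 1.288, B 1.733, C 4.246, D 1.100, E 0.940, F 0.309, G 1.735.
Rounding up: A 2, B 2, C 5, D 2, E 1, F 1, G 2 (total 15).

A=2, B=2, C=5, D=2, E=1, F=1, G=2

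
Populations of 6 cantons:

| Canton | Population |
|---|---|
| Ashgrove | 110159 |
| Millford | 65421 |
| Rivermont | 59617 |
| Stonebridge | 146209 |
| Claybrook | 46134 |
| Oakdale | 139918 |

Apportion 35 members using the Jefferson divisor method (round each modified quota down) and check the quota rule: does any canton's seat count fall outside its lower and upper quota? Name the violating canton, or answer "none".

Standard quotas: Ashgrove 6.794, Millford 4.035, Rivermont 3.677, Stonebridge 9.018, Claybrook 2.845, Oakdale 8.630.
Jefferson allocation: Ashgrove 7, Millford 4, Rivermont 3, Stonebridge 9, Claybrook 3, Oakdale 9.
Every allocation lies between the lower and upper quota.

none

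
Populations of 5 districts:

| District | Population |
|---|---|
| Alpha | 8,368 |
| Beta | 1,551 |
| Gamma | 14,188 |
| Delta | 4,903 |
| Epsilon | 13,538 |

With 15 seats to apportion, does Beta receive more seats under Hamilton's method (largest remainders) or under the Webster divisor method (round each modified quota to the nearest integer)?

Webster

Hamilton: Alpha 3, Beta 0, Gamma 5, Delta 2, Epsilon 5.
Webster: Alpha 3, Beta 1, Gamma 5, Delta 2, Epsilon 4.
Beta gets 0 under Hamilton and 1 under Webster.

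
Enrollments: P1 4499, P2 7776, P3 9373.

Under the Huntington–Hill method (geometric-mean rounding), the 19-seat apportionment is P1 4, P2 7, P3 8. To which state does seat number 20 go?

Priority for the next seat is population ÷ (√(s·(s+1))).
Priorities: P1 1006.007, P2 1039.112, P3 1104.619.
Highest priority: P3.

P3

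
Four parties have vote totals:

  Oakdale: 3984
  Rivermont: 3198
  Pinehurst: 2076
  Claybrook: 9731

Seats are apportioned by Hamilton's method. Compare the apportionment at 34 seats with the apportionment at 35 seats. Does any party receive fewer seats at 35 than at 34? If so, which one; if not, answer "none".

none

At 34 seats: Oakdale 7, Rivermont 6, Pinehurst 4, Claybrook 17.
At 35 seats: Oakdale 7, Rivermont 6, Pinehurst 4, Claybrook 18.
No party's allocation decreased.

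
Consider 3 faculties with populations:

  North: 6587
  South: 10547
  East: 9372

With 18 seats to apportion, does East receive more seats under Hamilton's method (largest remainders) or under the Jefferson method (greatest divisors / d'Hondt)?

Jefferson

Hamilton: North 5, South 7, East 6.
Jefferson: North 4, South 7, East 7.
East gets 6 under Hamilton and 7 under Jefferson.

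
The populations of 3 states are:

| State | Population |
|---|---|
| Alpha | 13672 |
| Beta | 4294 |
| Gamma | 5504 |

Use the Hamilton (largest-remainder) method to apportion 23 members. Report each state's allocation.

Standard divisor: 23470 ÷ 23 ≈ 1020.435.
Standard quotas: Alpha 13.3982, Beta 4.2080, Gamma 5.3938.
Lower quotas: Alpha 13, Beta 4, Gamma 5 (sum 22, leaving 1 seat).
Remainders in descending order: Alpha 0.3982, Gamma 0.3938, Beta 0.2080.
Largest remainder: Alpha receives the extra seat.

Alpha 14, Beta 4, Gamma 5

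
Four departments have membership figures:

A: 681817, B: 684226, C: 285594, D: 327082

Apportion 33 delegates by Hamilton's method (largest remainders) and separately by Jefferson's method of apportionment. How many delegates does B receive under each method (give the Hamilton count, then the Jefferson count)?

11 and 12

Hamilton: A 11, B 11, C 5, D 6.
Jefferson: A 11, B 12, C 5, D 5.
B gets 11 under Hamilton and 12 under Jefferson.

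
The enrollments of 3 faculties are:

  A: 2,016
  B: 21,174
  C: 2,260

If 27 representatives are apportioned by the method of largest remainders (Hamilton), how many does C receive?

The standard divisor is 25450/27 ≈ 942.593.
Standard quotas: A 2.1388, B 22.4636, C 2.3976.
Lower quotas: A 2, B 22, C 2 (sum 26, leaving 1 seat).
Remainders in descending order: B 0.4636, C 0.3976, A 0.1388.
The surplus seat goes to B.
C receives 2.

2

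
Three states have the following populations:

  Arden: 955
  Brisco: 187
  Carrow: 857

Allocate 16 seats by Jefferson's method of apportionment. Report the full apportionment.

Arden 8, Brisco 1, Carrow 7

Standard divisor 1999/16 ≈ 124.938; standard quotas: Arden 7.644, Brisco 1.497, Carrow 6.859.
Rounding down gives 7, 1, 6 = 14 seats, so the divisor must be adjusted.
With modified divisor 110: modified quotas Arden 8.682, Brisco 1.700, Carrow 7.791.
Rounding down: Arden 8, Brisco 1, Carrow 7 (total 16).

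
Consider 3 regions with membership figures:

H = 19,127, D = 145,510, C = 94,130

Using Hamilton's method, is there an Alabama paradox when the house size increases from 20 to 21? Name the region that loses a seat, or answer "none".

H

At 20 seats: H 2, D 11, C 7.
At 21 seats: H 1, D 12, C 8.
H drops from 2 to 1.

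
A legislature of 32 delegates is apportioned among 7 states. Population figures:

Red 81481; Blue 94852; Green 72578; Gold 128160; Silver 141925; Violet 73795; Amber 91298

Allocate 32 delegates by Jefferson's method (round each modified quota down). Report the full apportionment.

Standard divisor 684089/32 ≈ 21377.781; standard quotas: Red 3.811, Blue 4.437, Green 3.395, Gold 5.995, Silver 6.639, Violet 3.452, Amber 4.271.
Rounding down gives 3, 4, 3, 5, 6, 3, 4 = 28 seats, so the divisor must be adjusted.
With modified divisor 18700: modified quotas Red 4.357, Blue 5.072, Green 3.881, Gold 6.853, Silver 7.590, Violet 3.946, Amber 4.882.
Rounding down: Red 4, Blue 5, Green 3, Gold 6, Silver 7, Violet 3, Amber 4 (total 32).

Red: 4; Blue: 5; Green: 3; Gold: 6; Silver: 7; Violet: 3; Amber: 4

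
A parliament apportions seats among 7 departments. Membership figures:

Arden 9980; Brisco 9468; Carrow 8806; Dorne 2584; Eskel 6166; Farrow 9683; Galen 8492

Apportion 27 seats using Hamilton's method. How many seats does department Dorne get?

Standard divisor: 55179 ÷ 27 ≈ 2043.667.
Standard quotas: Arden 4.8834, Brisco 4.6328, Carrow 4.3089, Dorne 1.2644, Eskel 3.0171, Farrow 4.7381, Galen 4.1553.
Lower quotas: Arden 4, Brisco 4, Carrow 4, Dorne 1, Eskel 3, Farrow 4, Galen 4 (sum 24, leaving 3 seats).
Remainders in descending order: Arden 0.8834, Farrow 0.7381, Brisco 0.6328, Carrow 0.3089, Dorne 0.2644, Galen 0.1553, Eskel 0.0171.
The surplus seats go to Arden, Farrow, Brisco.
Dorne receives 1.

1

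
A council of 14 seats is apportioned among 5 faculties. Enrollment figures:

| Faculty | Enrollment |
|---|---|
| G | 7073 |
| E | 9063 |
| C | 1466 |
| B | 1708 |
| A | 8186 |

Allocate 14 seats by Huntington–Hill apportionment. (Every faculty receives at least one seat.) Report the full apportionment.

G 4, E 4, C 1, B 1, A 4

With divisor 2034: modified quotas G 3.477, E 4.456, C 0.721, B 0.840, A 4.025.
Geometric-mean thresholds: G √(3·4)=3.464, E √(4·5)=4.472, C (min 1), B (min 1), A √(4·5)=4.472.
Each quota rounded against its threshold gives G 4, E 4, C 1, B 1, A 4 (total 14).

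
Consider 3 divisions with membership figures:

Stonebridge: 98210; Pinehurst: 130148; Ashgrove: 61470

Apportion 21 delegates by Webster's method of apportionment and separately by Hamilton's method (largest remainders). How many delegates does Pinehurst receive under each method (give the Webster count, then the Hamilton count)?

Webster: Stonebridge 7, Pinehurst 10, Ashgrove 4.
Hamilton: Stonebridge 7, Pinehurst 9, Ashgrove 5.
Pinehurst gets 10 under Webster and 9 under Hamilton.

10 and 9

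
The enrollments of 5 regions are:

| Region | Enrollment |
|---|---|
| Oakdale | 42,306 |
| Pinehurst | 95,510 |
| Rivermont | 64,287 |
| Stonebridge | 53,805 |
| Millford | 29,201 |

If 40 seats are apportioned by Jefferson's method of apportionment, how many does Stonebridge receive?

Standard divisor 285109/40 ≈ 7127.725; standard quotas: Oakdale 5.935, Pinehurst 13.400, Rivermont 9.019, Stonebridge 7.549, Millford 4.097.
Rounding down gives 5, 13, 9, 7, 4 = 38 seats, so the divisor must be adjusted.
With modified divisor 6800: modified quotas Oakdale 6.221, Pinehurst 14.046, Rivermont 9.454, Stonebridge 7.912, Millford 4.294.
Rounding down: Oakdale 6, Pinehurst 14, Rivermont 9, Stonebridge 7, Millford 4 (total 40).
Stonebridge receives 7.

7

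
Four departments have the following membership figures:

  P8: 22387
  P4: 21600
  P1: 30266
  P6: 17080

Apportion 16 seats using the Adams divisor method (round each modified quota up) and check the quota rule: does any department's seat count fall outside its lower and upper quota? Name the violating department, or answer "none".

Standard quotas: P8 3.922, P4 3.784, P1 5.302, P6 2.992.
Adams allocation: P8 4, P4 4, P1 5, P6 3.
Every allocation lies between the lower and upper quota.

none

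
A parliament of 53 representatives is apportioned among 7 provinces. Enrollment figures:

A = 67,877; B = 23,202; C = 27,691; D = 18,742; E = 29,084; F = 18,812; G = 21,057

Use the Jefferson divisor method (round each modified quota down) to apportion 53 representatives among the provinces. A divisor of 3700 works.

A: 18, B: 6, C: 7, D: 5, E: 7, F: 5, G: 5

With modified divisor 3700: modified quotas A 18.345, B 6.271, C 7.484, D 5.065, E 7.861, F 5.084, G 5.691.
Rounding down: A 18, B 6, C 7, D 5, E 7, F 5, G 5 (total 53).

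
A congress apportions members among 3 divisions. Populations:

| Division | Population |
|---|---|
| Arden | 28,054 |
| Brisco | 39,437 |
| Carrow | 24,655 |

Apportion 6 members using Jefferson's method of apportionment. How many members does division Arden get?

Standard divisor 92146/6 ≈ 15357.667; standard quotas: Arden 1.827, Brisco 2.568, Carrow 1.605.
Rounding down gives 1, 2, 1 = 4 seats, so the divisor must be adjusted.
With modified divisor 12700: modified quotas Arden 2.209, Brisco 3.105, Carrow 1.941.
Rounding down: Arden 2, Brisco 3, Carrow 1 (total 6).
Arden receives 2.

2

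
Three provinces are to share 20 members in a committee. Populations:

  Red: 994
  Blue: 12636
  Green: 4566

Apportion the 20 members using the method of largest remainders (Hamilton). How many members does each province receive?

Red=1, Blue=14, Green=5

Standard divisor: 18196 ÷ 20 ≈ 909.8.
Standard quotas: Red 1.0925, Blue 13.8888, Green 5.0187.
Lower quotas: Red 1, Blue 13, Green 5 (sum 19, leaving 1 seat).
Remainders in descending order: Blue 0.8888, Red 0.0925, Green 0.0187.
The surplus seat goes to Blue.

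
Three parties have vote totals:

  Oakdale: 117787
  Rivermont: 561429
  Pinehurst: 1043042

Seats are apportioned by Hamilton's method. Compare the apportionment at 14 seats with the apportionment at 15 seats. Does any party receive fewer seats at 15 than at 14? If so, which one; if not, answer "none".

At 14 seats: Oakdale 1, Rivermont 5, Pinehurst 8.
At 15 seats: Oakdale 1, Rivermont 5, Pinehurst 9.
No party's allocation decreased.

none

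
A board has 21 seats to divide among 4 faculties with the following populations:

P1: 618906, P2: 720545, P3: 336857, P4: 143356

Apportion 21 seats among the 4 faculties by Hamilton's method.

P1 7, P2 8, P3 4, P4 2

Standard divisor: 1819664 ÷ 21 ≈ 86650.667.
Standard quotas: P1 7.1425, P2 8.3155, P3 3.8875, P4 1.6544.
Lower quotas: P1 7, P2 8, P3 3, P4 1 (sum 19, leaving 2 seats).
Remainders in descending order: P3 0.8875, P4 0.6544, P2 0.3155, P1 0.1425.
Largest remainders: P3, P4 receive the extra seats.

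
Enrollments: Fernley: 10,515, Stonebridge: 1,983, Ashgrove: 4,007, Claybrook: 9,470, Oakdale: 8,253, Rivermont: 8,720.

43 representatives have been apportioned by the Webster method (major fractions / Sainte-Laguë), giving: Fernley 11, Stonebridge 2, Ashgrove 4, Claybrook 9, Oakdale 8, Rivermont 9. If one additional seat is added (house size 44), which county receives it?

Priority for the next seat is population ÷ (current seats + 0.5).
Priorities: Fernley 914.348, Stonebridge 793.200, Ashgrove 890.444, Claybrook 996.842, Oakdale 970.941, Rivermont 917.895.
Highest priority: Claybrook.

Claybrook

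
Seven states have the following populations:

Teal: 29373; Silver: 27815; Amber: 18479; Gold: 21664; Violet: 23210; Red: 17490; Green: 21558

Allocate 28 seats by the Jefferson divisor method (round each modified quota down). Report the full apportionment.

Teal 5, Silver 5, Amber 3, Gold 4, Violet 4, Red 3, Green 4

Standard divisor 159589/28 ≈ 5699.607; standard quotas: Teal 5.154, Silver 4.880, Amber 3.242, Gold 3.801, Violet 4.072, Red 3.069, Green 3.782.
Rounding down gives 5, 4, 3, 3, 4, 3, 3 = 25 seats, so the divisor must be adjusted.
With modified divisor 5100: modified quotas Teal 5.759, Silver 5.454, Amber 3.623, Gold 4.248, Violet 4.551, Red 3.429, Green 4.227.
Rounding down: Teal 5, Silver 5, Amber 3, Gold 4, Violet 4, Red 3, Green 4 (total 28).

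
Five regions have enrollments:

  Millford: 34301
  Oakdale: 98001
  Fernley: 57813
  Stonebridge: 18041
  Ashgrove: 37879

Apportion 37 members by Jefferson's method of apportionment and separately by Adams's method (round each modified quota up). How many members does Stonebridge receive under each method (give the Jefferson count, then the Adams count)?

2 and 3

Jefferson: Millford 5, Oakdale 15, Fernley 9, Stonebridge 2, Ashgrove 6.
Adams: Millford 5, Oakdale 14, Fernley 9, Stonebridge 3, Ashgrove 6.
Stonebridge gets 2 under Jefferson and 3 under Adams.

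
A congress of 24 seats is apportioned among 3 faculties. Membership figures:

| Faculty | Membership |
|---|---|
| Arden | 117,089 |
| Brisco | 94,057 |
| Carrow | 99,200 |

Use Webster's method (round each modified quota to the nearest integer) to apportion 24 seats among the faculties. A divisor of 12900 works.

Arden 9; Brisco 7; Carrow 8

With modified divisor 12900: modified quotas Arden 9.077, Brisco 7.291, Carrow 7.690.
Rounding to the nearest integer: Arden 9, Brisco 7, Carrow 8 (total 24).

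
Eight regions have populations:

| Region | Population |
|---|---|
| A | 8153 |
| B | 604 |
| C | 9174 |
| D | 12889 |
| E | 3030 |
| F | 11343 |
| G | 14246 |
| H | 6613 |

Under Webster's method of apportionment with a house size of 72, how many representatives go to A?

Standard divisor 66052/72 ≈ 917.389; standard quotas: A 8.887, B 0.658, C 10.000, D 14.050, E 3.303, F 12.364, G 15.529, H 7.209.
Rounding to the nearest integer gives A 9, B 1, C 10, D 14, E 3, F 12, G 16, H 7 — total 72, matching the house size, so no adjustment is needed.
A receives 9.

9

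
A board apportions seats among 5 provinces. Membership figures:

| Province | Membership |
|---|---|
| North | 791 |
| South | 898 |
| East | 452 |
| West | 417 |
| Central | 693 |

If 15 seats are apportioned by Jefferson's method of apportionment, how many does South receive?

4

Standard divisor 3251/15 ≈ 216.733; standard quotas: North 3.650, South 4.143, East 2.086, West 1.924, Central 3.197.
Rounding down gives 3, 4, 2, 1, 3 = 13 seats, so the divisor must be adjusted.
With modified divisor 190: modified quotas North 4.163, South 4.726, East 2.379, West 2.195, Central 3.647.
Rounding down: North 4, South 4, East 2, West 2, Central 3 (total 15).
South receives 4.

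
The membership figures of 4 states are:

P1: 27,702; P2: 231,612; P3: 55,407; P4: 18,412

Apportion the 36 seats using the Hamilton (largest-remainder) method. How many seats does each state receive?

Standard divisor: 333133 ÷ 36 ≈ 9253.694.
Standard quotas: P1 2.9936, P2 25.0291, P3 5.9876, P4 1.9897.
Lower quotas: P1 2, P2 25, P3 5, P4 1 (sum 33, leaving 3 seats).
Remainders in descending order: P1 0.9936, P4 0.9897, P3 0.9876, P2 0.0291.
The surplus seats go to P1, P4, P3.

P1 3, P2 25, P3 6, P4 2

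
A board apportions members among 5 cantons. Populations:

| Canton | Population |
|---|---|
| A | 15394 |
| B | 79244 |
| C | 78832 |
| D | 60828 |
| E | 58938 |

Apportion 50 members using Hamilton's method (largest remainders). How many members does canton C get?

13

Standard divisor: 293236 ÷ 50 ≈ 5864.72.
Standard quotas: A 2.6248, B 13.5120, C 13.4417, D 10.3719, E 10.0496.
Lower quotas: A 2, B 13, C 13, D 10, E 10 (sum 48, leaving 2 seats).
Remainders in descending order: A 0.6248, B 0.5120, C 0.4417, D 0.3719, E 0.0496.
Largest remainders: A, B receive the extra seats.
C receives 13.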